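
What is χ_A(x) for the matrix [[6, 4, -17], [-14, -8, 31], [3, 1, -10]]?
χ_A(x) = (x + 4)^3

xI - A = [[x - 6, -4, 17], [14, x + 8, -31], [-3, -1, x + 10]].

Expanding det(xI - A) along the first row:
det(xI - A) = + (x - 6)·det([[x + 8, -31], [-1, x + 10]]) - (-4)·det([[14, -31], [-3, x + 10]]) + (17)·det([[14, x + 8], [-3, -1]]).

Evaluating gives χ_A(x) = x^3 + 12x^2 + 48x + 64 = (x + 4)^3.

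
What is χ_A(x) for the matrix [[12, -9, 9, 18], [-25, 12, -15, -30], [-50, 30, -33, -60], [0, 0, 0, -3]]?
xI - A = [[x - 12, 9, -9, -18], [25, x - 12, 15, 30], [50, -30, x + 33, 60], [0, 0, 0, x + 3]].

Expanding det(xI - A) along the first row:
det(xI - A) = + (x - 12)·det([[x - 12, 15, 30], [-30, x + 33, 60], [0, 0, x + 3]]) - (9)·det([[25, 15, 30], [50, x + 33, 60], [0, 0, x + 3]]) + (-9)·det([[25, x - 12, 30], [50, -30, 60], [0, 0, x + 3]]) - (-18)·det([[25, x - 12, 15], [50, -30, x + 33], [0, 0, 0]]).

Evaluating gives χ_A(x) = x^4 + 12x^3 + 54x^2 + 108x + 81 = (x + 3)^4.

χ_A(x) = (x + 3)^4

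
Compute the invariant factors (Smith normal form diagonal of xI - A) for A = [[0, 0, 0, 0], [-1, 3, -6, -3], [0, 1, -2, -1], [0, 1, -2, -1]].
The Jordan structure of A has elementary divisors x^3, x. Arranging the block sizes at each eigenvalue in decreasing order and taking row products gives the invariant factors.

Invariant factors (smallest first, each dividing the next): x, x^3.

Check: the last factor x^3 is the minimal polynomial, and the product x^4 is the characteristic polynomial.

x, x^3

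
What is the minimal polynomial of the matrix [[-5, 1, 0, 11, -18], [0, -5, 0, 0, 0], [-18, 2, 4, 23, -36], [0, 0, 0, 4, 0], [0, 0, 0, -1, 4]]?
m_A(x) = (x - 4)^2(x + 5)^2

The characteristic polynomial factors as (x - 4)^3(x + 5)^2. The minimal polynomial is ∏(x - λ)^{k_λ} where k_λ is the size of the largest Jordan block at λ.

For λ = -5: rank(A + 5I) = 4, and the largest Jordan block has size 2 (the smallest k with rank((A + 5I)^k) = rank((A + 5I)^(k+1))).
For λ = 4: rank(A - 4I) = 3, and the largest Jordan block has size 2 (the smallest k with rank((A - 4I)^k) = rank((A - 4I)^(k+1))).

So m_A(x) = (x - 4)^2(x + 5)^2.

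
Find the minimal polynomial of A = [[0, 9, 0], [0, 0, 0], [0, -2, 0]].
The characteristic polynomial factors as x^3. The minimal polynomial is ∏(x - λ)^{k_λ} where k_λ is the size of the largest Jordan block at λ.

For λ = 0: rank(A) = 1, and the largest Jordan block has size 2 (the smallest k with rank(A^k) = rank(A^(k+1))).

So m_A(x) = x^2.

m_A(x) = x^2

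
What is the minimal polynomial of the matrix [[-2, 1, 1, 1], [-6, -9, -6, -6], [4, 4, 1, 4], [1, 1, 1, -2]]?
The characteristic polynomial factors as (x + 3)^4. The minimal polynomial is ∏(x - λ)^{k_λ} where k_λ is the size of the largest Jordan block at λ.

For λ = -3: rank(A + 3I) = 1, and the largest Jordan block has size 2 (the smallest k with rank((A + 3I)^k) = rank((A + 3I)^(k+1))).

So m_A(x) = (x + 3)^2.

m_A(x) = (x + 3)^2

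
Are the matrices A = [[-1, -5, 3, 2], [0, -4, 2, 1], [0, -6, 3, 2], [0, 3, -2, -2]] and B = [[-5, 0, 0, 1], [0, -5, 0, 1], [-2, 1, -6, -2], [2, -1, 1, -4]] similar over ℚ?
No.

trace(A) = -4 but trace(B) = -20. The trace is a similarity invariant, so A and B are not similar.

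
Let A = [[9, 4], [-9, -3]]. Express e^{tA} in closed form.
e^{tA} = [[(6*t + 1)*e^{3*t}, 4*t*e^{3*t}], [-9*t*e^{3*t}, (1 - 6*t)*e^{3*t}]]

A has Jordan form J = [[3, 1], [0, 3]] with A = PJP^{-1}, so e^{tA} = P e^{tJ} P^{-1}.

For a Jordan block J_k(λ), e^{tJ_k(λ)} = e^{λt} · (I + tN + t^2 N^2/2! + ... + t^{k-1} N^{k-1}/(k-1)!) where N is the nilpotent superdiagonal part.

Assembling the blocks and conjugating back gives the entries of e^{tA} as shown above.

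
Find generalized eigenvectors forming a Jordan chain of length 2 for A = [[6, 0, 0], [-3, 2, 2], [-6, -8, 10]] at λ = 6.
We seek v_1 ∈ ker((A - 6I)^2) \ ker(A - 6I), then set v_{i+1} = (A - 6I) v_i.

One such chain is v_1 = [[1, -2, -2]]^T, v_2 = [[0, 1, 2]]^T. Check: (A - 6I) v_2 = [[0, 0, 0]]^T = 0.

v_1 = [[1, -2, -2]]^T, v_2 = [[0, 1, 2]]^T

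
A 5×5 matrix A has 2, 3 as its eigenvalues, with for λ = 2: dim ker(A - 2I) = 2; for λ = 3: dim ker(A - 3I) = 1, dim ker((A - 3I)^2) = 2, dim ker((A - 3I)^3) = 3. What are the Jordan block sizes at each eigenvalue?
λ = 2: successive nullity increments [2] count blocks of size ≥ k; block sizes are [1, 1].
λ = 3: successive nullity increments [1, 1, 1] count blocks of size ≥ k; block sizes are [3].

Jordan blocks: (2, 1), (2, 1), (3, 3)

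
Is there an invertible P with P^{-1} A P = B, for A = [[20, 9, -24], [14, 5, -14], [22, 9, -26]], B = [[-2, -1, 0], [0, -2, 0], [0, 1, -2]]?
No.

trace(A) = -1 but trace(B) = -6. The trace is a similarity invariant, so A and B are not similar.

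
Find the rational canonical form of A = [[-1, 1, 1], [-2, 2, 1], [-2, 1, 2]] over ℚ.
The invariant factors of A (the non-unit diagonal entries of the Smith normal form of xI - A over ℚ[x]) are x - 1, (x - 1)^2, each dividing the next. The characteristic polynomial is their product, (x - 1)^3.

The rational canonical form is the block-diagonal matrix of companion matrices C(f_i):
R = [[1, 0, 0], [0, 0, -1], [0, 1, 2]].

R = [[1, 0, 0], [0, 0, -1], [0, 1, 2]]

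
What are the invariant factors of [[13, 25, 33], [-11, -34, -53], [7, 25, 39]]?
(x - 6)^3

The Jordan structure of A has elementary divisors (x - 6)^3. Arranging the block sizes at each eigenvalue in decreasing order and taking row products gives the invariant factors.

Invariant factors (smallest first, each dividing the next): (x - 6)^3.

Check: the last factor (x - 6)^3 is the minimal polynomial, and the product (x - 6)^3 is the characteristic polynomial.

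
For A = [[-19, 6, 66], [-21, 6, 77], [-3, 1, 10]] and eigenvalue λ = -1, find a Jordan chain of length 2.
v_1 = [[0, 1, 0]]^T, v_2 = [[6, 7, 1]]^T

We seek v_1 ∈ ker((A + I)^2) \ ker(A + I), then set v_{i+1} = (A + I) v_i.

One such chain is v_1 = [[0, 1, 0]]^T, v_2 = [[6, 7, 1]]^T. Check: (A + I) v_2 = [[0, 0, 0]]^T = 0.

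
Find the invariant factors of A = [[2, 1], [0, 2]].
The Jordan structure of A has elementary divisors (x - 2)^2. Arranging the block sizes at each eigenvalue in decreasing order and taking row products gives the invariant factors.

Invariant factors (smallest first, each dividing the next): (x - 2)^2.

Check: the last factor (x - 2)^2 is the minimal polynomial, and the product (x - 2)^2 is the characteristic polynomial.

(x - 2)^2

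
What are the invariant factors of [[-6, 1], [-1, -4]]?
The Jordan structure of A has elementary divisors (x + 5)^2. Arranging the block sizes at each eigenvalue in decreasing order and taking row products gives the invariant factors.

Invariant factors (smallest first, each dividing the next): (x + 5)^2.

Check: the last factor (x + 5)^2 is the minimal polynomial, and the product (x + 5)^2 is the characteristic polynomial.

(x + 5)^2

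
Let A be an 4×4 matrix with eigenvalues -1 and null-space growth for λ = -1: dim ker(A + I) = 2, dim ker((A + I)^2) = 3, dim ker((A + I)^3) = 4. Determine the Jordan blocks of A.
λ = -1: successive nullity increments [2, 1, 1] count blocks of size ≥ k; block sizes are [3, 1].

Jordan blocks: (-1, 3), (-1, 1)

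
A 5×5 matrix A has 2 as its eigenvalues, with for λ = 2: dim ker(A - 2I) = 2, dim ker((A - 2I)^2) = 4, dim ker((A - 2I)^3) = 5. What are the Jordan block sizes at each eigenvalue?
λ = 2: successive nullity increments [2, 2, 1] count blocks of size ≥ k; block sizes are [3, 2].

Jordan blocks: (2, 3), (2, 2)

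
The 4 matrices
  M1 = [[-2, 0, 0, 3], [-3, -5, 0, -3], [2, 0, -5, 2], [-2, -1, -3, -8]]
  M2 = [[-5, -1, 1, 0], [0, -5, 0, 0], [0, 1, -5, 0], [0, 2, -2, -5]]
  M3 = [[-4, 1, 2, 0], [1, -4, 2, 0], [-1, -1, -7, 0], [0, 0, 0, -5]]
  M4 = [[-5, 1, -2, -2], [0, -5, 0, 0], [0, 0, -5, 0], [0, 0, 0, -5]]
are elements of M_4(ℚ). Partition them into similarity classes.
Characteristic polynomials: χ_{M1} = (x + 5)^4, χ_{M2} = (x + 5)^4, χ_{M3} = (x + 5)^4, χ_{M4} = (x + 5)^4.

{M1, M2}: invariant factors x + 5, (x + 5)^3.

{M3, M4}: invariant factors x + 5, x + 5, (x + 5)^2.

Matrices are similar if and only if their invariant-factor lists agree; the partition into similarity classes is {M1, M2}, {M3, M4}.

2 classes: {M1, M2}, {M3, M4}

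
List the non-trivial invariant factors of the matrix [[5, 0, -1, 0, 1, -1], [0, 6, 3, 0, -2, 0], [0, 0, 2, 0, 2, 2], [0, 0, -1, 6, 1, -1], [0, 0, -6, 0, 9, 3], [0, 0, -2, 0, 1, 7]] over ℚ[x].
The Jordan structure of A has elementary divisors (x - 5), (x - 6)^2, (x - 6)^2, (x - 6). Arranging the block sizes at each eigenvalue in decreasing order and taking row products gives the invariant factors.

Invariant factors (smallest first, each dividing the next): x - 6, (x - 6)^2, (x - 6)^2(x - 5).

Check: the last factor (x - 6)^2(x - 5) is the minimal polynomial, and the product (x - 6)^5(x - 5) is the characteristic polynomial.

x - 6, (x - 6)^2, (x - 6)^2(x - 5)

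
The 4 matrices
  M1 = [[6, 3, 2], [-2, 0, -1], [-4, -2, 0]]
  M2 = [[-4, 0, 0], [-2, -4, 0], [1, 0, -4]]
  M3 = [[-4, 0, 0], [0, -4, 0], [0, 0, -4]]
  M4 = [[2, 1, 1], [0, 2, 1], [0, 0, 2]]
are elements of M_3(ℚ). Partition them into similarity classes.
Characteristic polynomials: χ_{M1} = (x - 2)^3, χ_{M2} = (x + 4)^3, χ_{M3} = (x + 4)^3, χ_{M4} = (x - 2)^3.

{M1, M4}: invariant factors (x - 2)^3.

{M2}: invariant factors x + 4, (x + 4)^2.

{M3}: invariant factors x + 4, x + 4, x + 4.

Matrices are similar if and only if their invariant-factor lists agree; the partition into similarity classes is {M1, M4}, {M2}, {M3}.

3 classes: {M1, M4}, {M2}, {M3}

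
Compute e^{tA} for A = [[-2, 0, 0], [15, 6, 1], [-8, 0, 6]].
e^{tA} = [[e^{-2*t}, 0, 0], [((2 - t)*e^{8*t} - 2)*e^{-2*t}, e^{6*t}, t*e^{6*t}], [(1 - e^{8*t})*e^{-2*t}, 0, e^{6*t}]]

A has Jordan form J = [[-2, 0, 0], [0, 6, 1], [0, 0, 6]] with A = PJP^{-1}, so e^{tA} = P e^{tJ} P^{-1}.

For a Jordan block J_k(λ), e^{tJ_k(λ)} = e^{λt} · (I + tN + t^2 N^2/2! + ... + t^{k-1} N^{k-1}/(k-1)!) where N is the nilpotent superdiagonal part.

Assembling the blocks and conjugating back gives the entries of e^{tA} as shown above.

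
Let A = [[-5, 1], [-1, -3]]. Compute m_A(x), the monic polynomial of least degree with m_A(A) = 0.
The characteristic polynomial factors as (x + 4)^2. The minimal polynomial is ∏(x - λ)^{k_λ} where k_λ is the size of the largest Jordan block at λ.

For λ = -4: rank(A + 4I) = 1, and the largest Jordan block has size 2 (the smallest k with rank((A + 4I)^k) = rank((A + 4I)^(k+1))).

So m_A(x) = (x + 4)^2.

m_A(x) = (x + 4)^2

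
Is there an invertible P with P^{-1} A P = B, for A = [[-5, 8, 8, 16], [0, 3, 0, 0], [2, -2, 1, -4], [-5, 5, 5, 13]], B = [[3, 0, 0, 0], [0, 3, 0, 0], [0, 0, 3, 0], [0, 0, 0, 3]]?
No.

Both have characteristic polynomial (x - 3)^4, but the minimal polynomial of A is (x - 3)^2 while the minimal polynomial of B is x - 3. The minimal polynomial is a similarity invariant, so A and B are not similar.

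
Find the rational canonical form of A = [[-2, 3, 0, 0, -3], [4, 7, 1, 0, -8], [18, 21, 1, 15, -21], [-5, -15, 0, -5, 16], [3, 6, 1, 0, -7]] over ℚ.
The invariant factors of A (the non-unit diagonal entries of the Smith normal form of xI - A over ℚ[x]) are x^2 + x - 5, (x + 4)(x^2 + x - 5), each dividing the next. The characteristic polynomial is their product, (x + 4)(x^2 + x - 5)^2.

The rational canonical form is the block-diagonal matrix of companion matrices C(f_i):
R = [[0, 5, 0, 0, 0], [1, -1, 0, 0, 0], [0, 0, 0, 0, 20], [0, 0, 1, 0, 1], [0, 0, 0, 1, -5]].

Note the characteristic polynomial does not split into linear factors over ℚ, so A has no Jordan form over ℚ; the rational canonical form exists over any field.

R = [[0, 5, 0, 0, 0], [1, -1, 0, 0, 0], [0, 0, 0, 0, 20], [0, 0, 1, 0, 1], [0, 0, 0, 1, -5]]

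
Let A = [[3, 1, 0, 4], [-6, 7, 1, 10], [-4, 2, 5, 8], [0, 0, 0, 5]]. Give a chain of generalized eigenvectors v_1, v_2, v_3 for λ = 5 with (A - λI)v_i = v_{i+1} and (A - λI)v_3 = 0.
v_1 = [[0, 0, 1, 0]]^T, v_2 = [[0, 1, 0, 0]]^T, v_3 = [[1, 2, 2, 0]]^T

We seek v_1 ∈ ker((A - 5I)^3) \ ker((A - 5I)^2), then set v_{i+1} = (A - 5I) v_i.

One such chain is v_1 = [[0, 0, 1, 0]]^T, v_2 = [[0, 1, 0, 0]]^T, v_3 = [[1, 2, 2, 0]]^T. Check: (A - 5I) v_3 = [[0, 0, 0, 0]]^T = 0.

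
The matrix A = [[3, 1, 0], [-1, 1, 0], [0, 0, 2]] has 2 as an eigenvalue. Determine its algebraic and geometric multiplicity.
The characteristic polynomial is (x - 2)^3, so the factor x - 2 appears with exponent 3: the algebraic multiplicity is 3.

rank(A - 2I) = 1, so the eigenspace has dimension 3 - 1 = 2: the geometric multiplicity is 2.

Since 2 < 3, A is not diagonalizable.

algebraic multiplicity 3, geometric multiplicity 2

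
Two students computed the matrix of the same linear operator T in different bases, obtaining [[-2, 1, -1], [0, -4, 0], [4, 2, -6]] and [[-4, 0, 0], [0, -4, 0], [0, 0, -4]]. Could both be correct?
Both have characteristic polynomial (x + 4)^3, but the minimal polynomial of A is (x + 4)^2 while the minimal polynomial of B is x + 4. The minimal polynomial is a similarity invariant, so A and B are not similar.

No.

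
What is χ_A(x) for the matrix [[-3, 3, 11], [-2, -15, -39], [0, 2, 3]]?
χ_A(x) = (x + 5)^3

xI - A = [[x + 3, -3, -11], [2, x + 15, 39], [0, -2, x - 3]].

Expanding det(xI - A) along the first row:
det(xI - A) = + (x + 3)·det([[x + 15, 39], [-2, x - 3]]) - (-3)·det([[2, 39], [0, x - 3]]) + (-11)·det([[2, x + 15], [0, -2]]).

Evaluating gives χ_A(x) = x^3 + 15x^2 + 75x + 125 = (x + 5)^3.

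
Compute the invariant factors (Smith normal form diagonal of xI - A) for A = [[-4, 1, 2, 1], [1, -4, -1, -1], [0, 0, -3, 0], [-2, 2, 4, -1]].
The Jordan structure of A has elementary divisors (x + 3)^3, (x + 3). Arranging the block sizes at each eigenvalue in decreasing order and taking row products gives the invariant factors.

Invariant factors (smallest first, each dividing the next): x + 3, (x + 3)^3.

Check: the last factor (x + 3)^3 is the minimal polynomial, and the product (x + 3)^4 is the characteristic polynomial.

x + 3, (x + 3)^3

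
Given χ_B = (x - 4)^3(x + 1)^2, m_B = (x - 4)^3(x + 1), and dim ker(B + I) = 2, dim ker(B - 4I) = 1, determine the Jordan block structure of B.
Jordan blocks: (-1, 1), (-1, 1), (4, 3)

λ = -1: algebraic multiplicity 2 (exponent in χ_B), largest block size 1 (exponent in m_B), 2 blocks (geometric multiplicity). These force block sizes [1, 1].
λ = 4: algebraic multiplicity 3 (exponent in χ_B), largest block size 3 (exponent in m_B), 1 block (geometric multiplicity). This forces block sizes [3].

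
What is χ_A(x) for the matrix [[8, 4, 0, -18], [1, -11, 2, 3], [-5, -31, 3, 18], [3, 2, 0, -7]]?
xI - A = [[x - 8, -4, 0, 18], [-1, x + 11, -2, -3], [5, 31, x - 3, -18], [-3, -2, 0, x + 7]].

Expanding det(xI - A) along the first row:
det(xI - A) = + (x - 8)·det([[x + 11, -2, -3], [31, x - 3, -18], [-2, 0, x + 7]]) - (-4)·det([[-1, -2, -3], [5, x - 3, -18], [-3, 0, x + 7]]) + (0)·det([[-1, x + 11, -3], [5, 31, -18], [-3, -2, x + 7]]) - (18)·det([[-1, x + 11, -2], [5, 31, x - 3], [-3, -2, 0]]).

Evaluating gives χ_A(x) = x^4 + 7x^3 + 9x^2 - 27x - 54 = (x - 2)(x + 3)^3.

χ_A(x) = (x - 2)(x + 3)^3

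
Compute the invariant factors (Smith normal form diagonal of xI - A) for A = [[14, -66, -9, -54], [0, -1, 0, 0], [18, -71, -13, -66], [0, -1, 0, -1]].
(x - 5)(x + 1)^2(x + 4)

The Jordan structure of A has elementary divisors (x + 4), (x + 1)^2, (x - 5). Arranging the block sizes at each eigenvalue in decreasing order and taking row products gives the invariant factors.

Invariant factors (smallest first, each dividing the next): (x - 5)(x + 1)^2(x + 4).

Check: the last factor (x - 5)(x + 1)^2(x + 4) is the minimal polynomial, and the product (x - 5)(x + 1)^2(x + 4) is the characteristic polynomial.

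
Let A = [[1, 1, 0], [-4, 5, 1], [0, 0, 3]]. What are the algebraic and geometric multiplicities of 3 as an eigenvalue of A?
The characteristic polynomial is (x - 3)^3, so the factor x - 3 appears with exponent 3: the algebraic multiplicity is 3.

rank(A - 3I) = 2, so the eigenspace has dimension 3 - 2 = 1: the geometric multiplicity is 1.

Since 1 < 3, A is not diagonalizable.

algebraic multiplicity 3, geometric multiplicity 1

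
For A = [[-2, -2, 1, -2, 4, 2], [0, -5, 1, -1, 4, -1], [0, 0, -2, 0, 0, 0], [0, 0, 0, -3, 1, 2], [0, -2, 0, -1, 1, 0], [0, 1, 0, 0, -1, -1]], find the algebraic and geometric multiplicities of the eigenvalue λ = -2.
algebraic multiplicity 6, geometric multiplicity 3

The characteristic polynomial is (x + 2)^6, so the factor x + 2 appears with exponent 6: the algebraic multiplicity is 6.

rank(A + 2I) = 3, so the eigenspace has dimension 6 - 3 = 3: the geometric multiplicity is 3.

Since 3 < 6, A is not diagonalizable.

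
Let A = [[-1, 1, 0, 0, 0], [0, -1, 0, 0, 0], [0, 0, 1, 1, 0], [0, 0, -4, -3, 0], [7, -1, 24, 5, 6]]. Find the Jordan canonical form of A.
The characteristic polynomial is det(xI - A) = (x - 6)(x + 1)^4, so the eigenvalues are -1 (algebraic multiplicity 4), 6 (algebraic multiplicity 1).

For λ = -1: rank(A + I) = 3, rank((A + I)^2) = 1. The eigenspace has dimension 5 - 3 = 2, so there are 2 Jordan blocks; the rank sequence gives block sizes [2, 2].

For λ = 6: algebraic multiplicity 1 gives one 1×1 block.

Assembling the blocks gives the Jordan form J above.

J = [[-1, 1, 0, 0, 0], [0, -1, 0, 0, 0], [0, 0, -1, 1, 0], [0, 0, 0, -1, 0], [0, 0, 0, 0, 6]]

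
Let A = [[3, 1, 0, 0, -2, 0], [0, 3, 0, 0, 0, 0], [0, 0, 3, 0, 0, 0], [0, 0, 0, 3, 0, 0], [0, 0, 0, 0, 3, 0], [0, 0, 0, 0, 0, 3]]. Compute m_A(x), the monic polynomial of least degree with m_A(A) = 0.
The characteristic polynomial factors as (x - 3)^6. The minimal polynomial is ∏(x - λ)^{k_λ} where k_λ is the size of the largest Jordan block at λ.

For λ = 3: rank(A - 3I) = 1, and the largest Jordan block has size 2 (the smallest k with rank((A - 3I)^k) = rank((A - 3I)^(k+1))).

So m_A(x) = (x - 3)^2.

m_A(x) = (x - 3)^2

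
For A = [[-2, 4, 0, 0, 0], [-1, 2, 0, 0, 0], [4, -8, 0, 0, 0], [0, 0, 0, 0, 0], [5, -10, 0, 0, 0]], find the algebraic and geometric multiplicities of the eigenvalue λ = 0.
algebraic multiplicity 5, geometric multiplicity 4

The characteristic polynomial is x^5, so the factor x appears with exponent 5: the algebraic multiplicity is 5.

rank(A) = 1, so the eigenspace has dimension 5 - 1 = 4: the geometric multiplicity is 4.

Since 4 < 5, A is not diagonalizable.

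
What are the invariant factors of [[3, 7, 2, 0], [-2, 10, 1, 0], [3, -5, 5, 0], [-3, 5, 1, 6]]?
x - 6, (x - 6)^3

The Jordan structure of A has elementary divisors (x - 6)^3, (x - 6). Arranging the block sizes at each eigenvalue in decreasing order and taking row products gives the invariant factors.

Invariant factors (smallest first, each dividing the next): x - 6, (x - 6)^3.

Check: the last factor (x - 6)^3 is the minimal polynomial, and the product (x - 6)^4 is the characteristic polynomial.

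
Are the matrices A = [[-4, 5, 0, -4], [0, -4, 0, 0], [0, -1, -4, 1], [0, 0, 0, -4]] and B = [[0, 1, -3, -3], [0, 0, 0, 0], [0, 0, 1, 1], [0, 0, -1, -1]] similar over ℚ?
trace(A) = -16 but trace(B) = 0. The trace is a similarity invariant, so A and B are not similar.

No.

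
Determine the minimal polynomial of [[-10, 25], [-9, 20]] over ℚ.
m_A(x) = (x - 5)^2

The characteristic polynomial factors as (x - 5)^2. The minimal polynomial is ∏(x - λ)^{k_λ} where k_λ is the size of the largest Jordan block at λ.

For λ = 5: rank(A - 5I) = 1, and the largest Jordan block has size 2 (the smallest k with rank((A - 5I)^k) = rank((A - 5I)^(k+1))).

So m_A(x) = (x - 5)^2.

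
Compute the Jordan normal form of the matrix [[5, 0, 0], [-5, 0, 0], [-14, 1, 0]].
J = [[0, 1, 0], [0, 0, 0], [0, 0, 5]]

The characteristic polynomial is det(xI - A) = x^2(x - 5), so the eigenvalues are 0 (algebraic multiplicity 2), 5 (algebraic multiplicity 1).

For λ = 0: rank(A) = 2, rank(A^2) = 1. The eigenspace has dimension 3 - 2 = 1, so there is 1 Jordan block; the rank sequence gives block sizes [2].

For λ = 5: algebraic multiplicity 1 gives one 1×1 block.

Assembling the blocks gives the Jordan form J above.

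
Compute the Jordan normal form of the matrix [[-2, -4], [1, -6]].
J = [[-4, 1], [0, -4]]

The characteristic polynomial is det(xI - A) = (x + 4)^2, so the eigenvalues are -4 (algebraic multiplicity 2).

For λ = -4: rank(A + 4I) = 1, rank((A + 4I)^2) = 0. The eigenspace has dimension 2 - 1 = 1, so there is 1 Jordan block; the rank sequence gives block sizes [2].

Assembling the blocks gives the Jordan form J above.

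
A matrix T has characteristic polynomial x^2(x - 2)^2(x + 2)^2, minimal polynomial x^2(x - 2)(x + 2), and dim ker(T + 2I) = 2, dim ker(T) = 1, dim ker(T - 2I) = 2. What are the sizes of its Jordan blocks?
λ = -2: algebraic multiplicity 2 (exponent in χ_T), largest block size 1 (exponent in m_T), 2 blocks (geometric multiplicity). These force block sizes [1, 1].
λ = 0: algebraic multiplicity 2 (exponent in χ_T), largest block size 2 (exponent in m_T), 1 block (geometric multiplicity). This forces block sizes [2].
λ = 2: algebraic multiplicity 2 (exponent in χ_T), largest block size 1 (exponent in m_T), 2 blocks (geometric multiplicity). These force block sizes [1, 1].

Jordan blocks: (-2, 1), (-2, 1), (0, 2), (2, 1), (2, 1)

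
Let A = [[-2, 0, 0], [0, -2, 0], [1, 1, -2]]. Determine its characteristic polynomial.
xI - A = [[x + 2, 0, 0], [0, x + 2, 0], [-1, -1, x + 2]].

Expanding det(xI - A) along the first row:
det(xI - A) = + (x + 2)·det([[x + 2, 0], [-1, x + 2]]) - (0)·det([[0, 0], [-1, x + 2]]) + (0)·det([[0, x + 2], [-1, -1]]).

Evaluating gives χ_A(x) = x^3 + 6x^2 + 12x + 8 = (x + 2)^3.

χ_A(x) = (x + 2)^3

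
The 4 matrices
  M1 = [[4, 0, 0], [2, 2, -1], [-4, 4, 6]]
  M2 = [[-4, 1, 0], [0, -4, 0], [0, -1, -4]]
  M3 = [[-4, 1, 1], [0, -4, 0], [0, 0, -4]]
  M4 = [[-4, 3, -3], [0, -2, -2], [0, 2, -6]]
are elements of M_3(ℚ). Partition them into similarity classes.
2 classes: {M1}, {M2, M3, M4}

Characteristic polynomials: χ_{M1} = (x - 4)^3, χ_{M2} = (x + 4)^3, χ_{M3} = (x + 4)^3, χ_{M4} = (x + 4)^3.

{M1}: invariant factors x - 4, (x - 4)^2.

{M2, M3, M4}: invariant factors x + 4, (x + 4)^2.

Matrices are similar if and only if their invariant-factor lists agree; the partition into similarity classes is {M1}, {M2, M3, M4}.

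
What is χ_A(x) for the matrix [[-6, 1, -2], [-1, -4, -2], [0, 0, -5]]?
χ_A(x) = (x + 5)^3

xI - A = [[x + 6, -1, 2], [1, x + 4, 2], [0, 0, x + 5]].

Expanding det(xI - A) along the first row:
det(xI - A) = + (x + 6)·det([[x + 4, 2], [0, x + 5]]) - (-1)·det([[1, 2], [0, x + 5]]) + (2)·det([[1, x + 4], [0, 0]]).

Evaluating gives χ_A(x) = x^3 + 15x^2 + 75x + 125 = (x + 5)^3.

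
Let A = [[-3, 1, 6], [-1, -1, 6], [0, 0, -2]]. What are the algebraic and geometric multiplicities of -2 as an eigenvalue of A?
The characteristic polynomial is (x + 2)^3, so the factor x + 2 appears with exponent 3: the algebraic multiplicity is 3.

rank(A + 2I) = 1, so the eigenspace has dimension 3 - 1 = 2: the geometric multiplicity is 2.

Since 2 < 3, A is not diagonalizable.

algebraic multiplicity 3, geometric multiplicity 2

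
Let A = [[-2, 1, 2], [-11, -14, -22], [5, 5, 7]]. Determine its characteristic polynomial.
xI - A = [[x + 2, -1, -2], [11, x + 14, 22], [-5, -5, x - 7]].

Expanding det(xI - A) along the first row:
det(xI - A) = + (x + 2)·det([[x + 14, 22], [-5, x - 7]]) - (-1)·det([[11, 22], [-5, x - 7]]) + (-2)·det([[11, x + 14], [-5, -5]]).

Evaluating gives χ_A(x) = x^3 + 9x^2 + 27x + 27 = (x + 3)^3.

χ_A(x) = (x + 3)^3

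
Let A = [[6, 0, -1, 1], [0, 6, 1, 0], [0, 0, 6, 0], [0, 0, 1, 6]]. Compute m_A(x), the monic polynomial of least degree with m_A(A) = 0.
The characteristic polynomial factors as (x - 6)^4. The minimal polynomial is ∏(x - λ)^{k_λ} where k_λ is the size of the largest Jordan block at λ.

For λ = 6: rank(A - 6I) = 2, and the largest Jordan block has size 3 (the smallest k with rank((A - 6I)^k) = rank((A - 6I)^(k+1))).

So m_A(x) = (x - 6)^3.

m_A(x) = (x - 6)^3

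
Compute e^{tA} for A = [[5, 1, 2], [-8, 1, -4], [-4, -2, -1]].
A has Jordan form J = [[1, 1, 0], [0, 1, 0], [0, 0, 3]] with A = PJP^{-1}, so e^{tA} = P e^{tJ} P^{-1}.

For a Jordan block J_k(λ), e^{tJ_k(λ)} = e^{λt} · (I + tN + t^2 N^2/2! + ... + t^{k-1} N^{k-1}/(k-1)!) where N is the nilpotent superdiagonal part.

Assembling the blocks and conjugating back gives the entries of e^{tA} as shown above.

e^{tA} = [[(4*t + 1)*e^{t}, t*e^{t}, 2*t*e^{t}], [4*(1 - e^{2*t})*e^{t}, e^{t}, 2*(1 - e^{2*t})*e^{t}], [2*(-4*t + e^{2*t} - 1)*e^{t}, -2*t*e^{t}, (-4*t + e^{2*t})*e^{t}]]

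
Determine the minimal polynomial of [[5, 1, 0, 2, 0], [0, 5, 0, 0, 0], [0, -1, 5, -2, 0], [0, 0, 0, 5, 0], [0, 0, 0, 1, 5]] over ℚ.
m_A(x) = (x - 5)^2

The characteristic polynomial factors as (x - 5)^5. The minimal polynomial is ∏(x - λ)^{k_λ} where k_λ is the size of the largest Jordan block at λ.

For λ = 5: rank(A - 5I) = 2, and the largest Jordan block has size 2 (the smallest k with rank((A - 5I)^k) = rank((A - 5I)^(k+1))).

So m_A(x) = (x - 5)^2.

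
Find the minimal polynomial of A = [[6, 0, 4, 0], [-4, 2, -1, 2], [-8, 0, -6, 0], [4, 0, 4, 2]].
The characteristic polynomial factors as (x - 2)^3(x + 2). The minimal polynomial is ∏(x - λ)^{k_λ} where k_λ is the size of the largest Jordan block at λ.

For λ = -2: rank(A + 2I) = 3, and the largest Jordan block has size 1 (the smallest k with rank((A + 2I)^k) = rank((A + 2I)^(k+1))).
For λ = 2: rank(A - 2I) = 2, and the largest Jordan block has size 2 (the smallest k with rank((A - 2I)^k) = rank((A - 2I)^(k+1))).

So m_A(x) = (x - 2)^2(x + 2).

m_A(x) = (x - 2)^2(x + 2)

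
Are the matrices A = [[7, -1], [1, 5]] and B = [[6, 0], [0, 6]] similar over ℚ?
No.

Both have characteristic polynomial (x - 6)^2, but the minimal polynomial of A is (x - 6)^2 while the minimal polynomial of B is x - 6. The minimal polynomial is a similarity invariant, so A and B are not similar.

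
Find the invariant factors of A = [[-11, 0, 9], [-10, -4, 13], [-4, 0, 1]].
(x + 4)(x + 5)^2

The Jordan structure of A has elementary divisors (x + 5)^2, (x + 4). Arranging the block sizes at each eigenvalue in decreasing order and taking row products gives the invariant factors.

Invariant factors (smallest first, each dividing the next): (x + 4)(x + 5)^2.

Check: the last factor (x + 4)(x + 5)^2 is the minimal polynomial, and the product (x + 4)(x + 5)^2 is the characteristic polynomial.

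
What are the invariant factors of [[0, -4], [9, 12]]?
(x - 6)^2

The Jordan structure of A has elementary divisors (x - 6)^2. Arranging the block sizes at each eigenvalue in decreasing order and taking row products gives the invariant factors.

Invariant factors (smallest first, each dividing the next): (x - 6)^2.

Check: the last factor (x - 6)^2 is the minimal polynomial, and the product (x - 6)^2 is the characteristic polynomial.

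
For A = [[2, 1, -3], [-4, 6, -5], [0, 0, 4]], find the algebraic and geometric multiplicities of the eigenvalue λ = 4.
algebraic multiplicity 3, geometric multiplicity 1

The characteristic polynomial is (x - 4)^3, so the factor x - 4 appears with exponent 3: the algebraic multiplicity is 3.

rank(A - 4I) = 2, so the eigenspace has dimension 3 - 2 = 1: the geometric multiplicity is 1.

Since 1 < 3, A is not diagonalizable.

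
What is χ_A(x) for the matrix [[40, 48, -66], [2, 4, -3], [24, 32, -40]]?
χ_A(x) = (x - 4)^2(x + 4)

xI - A = [[x - 40, -48, 66], [-2, x - 4, 3], [-24, -32, x + 40]].

Expanding det(xI - A) along the first row:
det(xI - A) = + (x - 40)·det([[x - 4, 3], [-32, x + 40]]) - (-48)·det([[-2, 3], [-24, x + 40]]) + (66)·det([[-2, x - 4], [-24, -32]]).

Evaluating gives χ_A(x) = x^3 - 4x^2 - 16x + 64 = (x - 4)^2(x + 4).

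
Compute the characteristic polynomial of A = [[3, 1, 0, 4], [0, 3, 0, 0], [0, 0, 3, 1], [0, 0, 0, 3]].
χ_A(x) = (x - 3)^4

xI - A = [[x - 3, -1, 0, -4], [0, x - 3, 0, 0], [0, 0, x - 3, -1], [0, 0, 0, x - 3]].

Expanding det(xI - A) along the first row:
det(xI - A) = + (x - 3)·det([[x - 3, 0, 0], [0, x - 3, -1], [0, 0, x - 3]]) - (-1)·det([[0, 0, 0], [0, x - 3, -1], [0, 0, x - 3]]) + (0)·det([[0, x - 3, 0], [0, 0, -1], [0, 0, x - 3]]) - (-4)·det([[0, x - 3, 0], [0, 0, x - 3], [0, 0, 0]]).

Evaluating gives χ_A(x) = x^4 - 12x^3 + 54x^2 - 108x + 81 = (x - 3)^4.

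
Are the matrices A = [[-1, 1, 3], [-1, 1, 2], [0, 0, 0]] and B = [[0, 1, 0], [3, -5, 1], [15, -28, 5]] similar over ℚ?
Two matrices over a field are similar if and only if they have the same invariant factors.

Both A and B have characteristic polynomial x^3 and minimal polynomial x^3. Computing further, both have invariant factors x^3. Hence A and B are similar.

Yes.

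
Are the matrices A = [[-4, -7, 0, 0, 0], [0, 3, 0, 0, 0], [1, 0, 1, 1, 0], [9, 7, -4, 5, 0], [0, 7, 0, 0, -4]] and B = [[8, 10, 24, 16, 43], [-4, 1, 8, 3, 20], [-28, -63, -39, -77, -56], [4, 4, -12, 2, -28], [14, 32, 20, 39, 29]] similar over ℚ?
No.

Both have characteristic polynomial (x - 3)^3(x + 4)^2, but the minimal polynomial of A is (x - 3)^2(x + 4) while the minimal polynomial of B is (x - 3)^2(x + 4)^2. The minimal polynomial is a similarity invariant, so A and B are not similar.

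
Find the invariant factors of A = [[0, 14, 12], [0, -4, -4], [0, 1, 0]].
x(x + 2)^2

The Jordan structure of A has elementary divisors (x + 2)^2, x. Arranging the block sizes at each eigenvalue in decreasing order and taking row products gives the invariant factors.

Invariant factors (smallest first, each dividing the next): x(x + 2)^2.

Check: the last factor x(x + 2)^2 is the minimal polynomial, and the product x(x + 2)^2 is the characteristic polynomial.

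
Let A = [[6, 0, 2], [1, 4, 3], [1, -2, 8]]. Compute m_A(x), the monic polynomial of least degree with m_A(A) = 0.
The characteristic polynomial factors as (x - 6)^3. The minimal polynomial is ∏(x - λ)^{k_λ} where k_λ is the size of the largest Jordan block at λ.

For λ = 6: rank(A - 6I) = 2, and the largest Jordan block has size 3 (the smallest k with rank((A - 6I)^k) = rank((A - 6I)^(k+1))).

So m_A(x) = (x - 6)^3.

m_A(x) = (x - 6)^3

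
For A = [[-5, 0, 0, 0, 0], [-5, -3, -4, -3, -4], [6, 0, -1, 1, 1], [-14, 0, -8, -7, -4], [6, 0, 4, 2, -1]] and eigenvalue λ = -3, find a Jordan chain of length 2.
v_1 = [[0, 0, -2, 9, -5]]^T, v_2 = [[0, 1, 0, 0, 0]]^T

We seek v_1 ∈ ker((A + 3I)^2) \ ker(A + 3I), then set v_{i+1} = (A + 3I) v_i.

One such chain is v_1 = [[0, 0, -2, 9, -5]]^T, v_2 = [[0, 1, 0, 0, 0]]^T. Check: (A + 3I) v_2 = [[0, 0, 0, 0, 0]]^T = 0.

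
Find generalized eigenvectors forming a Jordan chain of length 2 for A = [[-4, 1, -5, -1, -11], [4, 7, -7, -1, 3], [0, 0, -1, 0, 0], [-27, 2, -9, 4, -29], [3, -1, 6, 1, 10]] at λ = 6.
v_1 = [[1, 1, 0, 3, -1]]^T, v_2 = [[-1, -1, 0, -2, 1]]^T

We seek v_1 ∈ ker((A - 6I)^2) \ ker(A - 6I), then set v_{i+1} = (A - 6I) v_i.

One such chain is v_1 = [[1, 1, 0, 3, -1]]^T, v_2 = [[-1, -1, 0, -2, 1]]^T. Check: (A - 6I) v_2 = [[0, 0, 0, 0, 0]]^T = 0.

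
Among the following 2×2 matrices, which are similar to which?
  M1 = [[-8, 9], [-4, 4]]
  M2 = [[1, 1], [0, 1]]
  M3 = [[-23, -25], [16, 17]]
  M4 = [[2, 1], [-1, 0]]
3 classes: {M1}, {M2, M4}, {M3}

Characteristic polynomials: χ_{M1} = (x + 2)^2, χ_{M2} = (x - 1)^2, χ_{M3} = (x + 3)^2, χ_{M4} = (x - 1)^2.

{M1}: invariant factors (x + 2)^2.

{M2, M4}: invariant factors (x - 1)^2.

{M3}: invariant factors (x + 3)^2.

Matrices are similar if and only if their invariant-factor lists agree; the partition into similarity classes is {M1}, {M2, M4}, {M3}.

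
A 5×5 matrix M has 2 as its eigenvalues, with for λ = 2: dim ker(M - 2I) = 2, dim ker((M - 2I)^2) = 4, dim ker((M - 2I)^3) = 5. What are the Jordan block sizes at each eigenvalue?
Jordan blocks: (2, 3), (2, 2)

λ = 2: successive nullity increments [2, 2, 1] count blocks of size ≥ k; block sizes are [3, 2].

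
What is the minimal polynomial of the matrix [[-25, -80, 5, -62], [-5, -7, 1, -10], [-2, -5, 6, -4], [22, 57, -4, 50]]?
The characteristic polynomial factors as (x - 6)^4. The minimal polynomial is ∏(x - λ)^{k_λ} where k_λ is the size of the largest Jordan block at λ.

For λ = 6: rank(A - 6I) = 2, and the largest Jordan block has size 3 (the smallest k with rank((A - 6I)^k) = rank((A - 6I)^(k+1))).

So m_A(x) = (x - 6)^3.

m_A(x) = (x - 6)^3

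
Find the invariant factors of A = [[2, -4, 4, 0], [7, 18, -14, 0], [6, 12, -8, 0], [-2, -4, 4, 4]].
x - 4, x - 4, (x - 4)^2

The Jordan structure of A has elementary divisors (x - 4)^2, (x - 4), (x - 4). Arranging the block sizes at each eigenvalue in decreasing order and taking row products gives the invariant factors.

Invariant factors (smallest first, each dividing the next): x - 4, x - 4, (x - 4)^2.

Check: the last factor (x - 4)^2 is the minimal polynomial, and the product (x - 4)^4 is the characteristic polynomial.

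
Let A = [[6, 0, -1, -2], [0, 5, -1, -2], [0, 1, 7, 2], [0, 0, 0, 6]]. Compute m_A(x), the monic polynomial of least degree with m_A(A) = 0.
The characteristic polynomial factors as (x - 6)^4. The minimal polynomial is ∏(x - λ)^{k_λ} where k_λ is the size of the largest Jordan block at λ.

For λ = 6: rank(A - 6I) = 2, and the largest Jordan block has size 3 (the smallest k with rank((A - 6I)^k) = rank((A - 6I)^(k+1))).

So m_A(x) = (x - 6)^3.

m_A(x) = (x - 6)^3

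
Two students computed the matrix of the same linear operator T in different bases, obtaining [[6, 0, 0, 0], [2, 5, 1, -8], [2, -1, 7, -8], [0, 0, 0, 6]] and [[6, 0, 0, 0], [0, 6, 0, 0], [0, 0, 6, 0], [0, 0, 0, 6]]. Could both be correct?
Both have characteristic polynomial (x - 6)^4, but the minimal polynomial of A is (x - 6)^2 while the minimal polynomial of B is x - 6. The minimal polynomial is a similarity invariant, so A and B are not similar.

No.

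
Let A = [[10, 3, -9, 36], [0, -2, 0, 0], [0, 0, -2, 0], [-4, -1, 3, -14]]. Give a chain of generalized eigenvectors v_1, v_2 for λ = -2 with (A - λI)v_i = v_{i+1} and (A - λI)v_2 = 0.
v_1 = [[0, 1, 0, 0]]^T, v_2 = [[3, 0, 0, -1]]^T

We seek v_1 ∈ ker((A + 2I)^2) \ ker(A + 2I), then set v_{i+1} = (A + 2I) v_i.

One such chain is v_1 = [[0, 1, 0, 0]]^T, v_2 = [[3, 0, 0, -1]]^T. Check: (A + 2I) v_2 = [[0, 0, 0, 0]]^T = 0.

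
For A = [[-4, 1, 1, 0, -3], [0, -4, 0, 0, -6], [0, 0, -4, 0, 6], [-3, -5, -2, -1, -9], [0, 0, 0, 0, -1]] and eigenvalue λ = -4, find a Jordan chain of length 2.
v_1 = [[-2, 1, 0, 0, 0]]^T, v_2 = [[1, 0, 0, 1, 0]]^T

We seek v_1 ∈ ker((A + 4I)^2) \ ker(A + 4I), then set v_{i+1} = (A + 4I) v_i.

One such chain is v_1 = [[-2, 1, 0, 0, 0]]^T, v_2 = [[1, 0, 0, 1, 0]]^T. Check: (A + 4I) v_2 = [[0, 0, 0, 0, 0]]^T = 0.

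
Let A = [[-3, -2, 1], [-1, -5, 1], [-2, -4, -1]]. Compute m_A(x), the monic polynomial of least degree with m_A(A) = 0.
m_A(x) = (x + 3)^3

The characteristic polynomial factors as (x + 3)^3. The minimal polynomial is ∏(x - λ)^{k_λ} where k_λ is the size of the largest Jordan block at λ.

For λ = -3: rank(A + 3I) = 2, and the largest Jordan block has size 3 (the smallest k with rank((A + 3I)^k) = rank((A + 3I)^(k+1))).

So m_A(x) = (x + 3)^3.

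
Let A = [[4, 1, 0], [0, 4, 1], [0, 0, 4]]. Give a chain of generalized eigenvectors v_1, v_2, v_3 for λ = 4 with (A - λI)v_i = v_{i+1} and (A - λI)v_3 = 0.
We seek v_1 ∈ ker((A - 4I)^3) \ ker((A - 4I)^2), then set v_{i+1} = (A - 4I) v_i.

One such chain is v_1 = [[-1, 0, 1]]^T, v_2 = [[0, 1, 0]]^T, v_3 = [[1, 0, 0]]^T. Check: (A - 4I) v_3 = [[0, 0, 0]]^T = 0.

v_1 = [[-1, 0, 1]]^T, v_2 = [[0, 1, 0]]^T, v_3 = [[1, 0, 0]]^T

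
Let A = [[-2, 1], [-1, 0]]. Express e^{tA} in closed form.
e^{tA} = [[(1 - t)*e^{-t}, t*e^{-t}], [-t*e^{-t}, (t + 1)*e^{-t}]]

A has Jordan form J = [[-1, 1], [0, -1]] with A = PJP^{-1}, so e^{tA} = P e^{tJ} P^{-1}.

For a Jordan block J_k(λ), e^{tJ_k(λ)} = e^{λt} · (I + tN + t^2 N^2/2! + ... + t^{k-1} N^{k-1}/(k-1)!) where N is the nilpotent superdiagonal part.

Assembling the blocks and conjugating back gives the entries of e^{tA} as shown above.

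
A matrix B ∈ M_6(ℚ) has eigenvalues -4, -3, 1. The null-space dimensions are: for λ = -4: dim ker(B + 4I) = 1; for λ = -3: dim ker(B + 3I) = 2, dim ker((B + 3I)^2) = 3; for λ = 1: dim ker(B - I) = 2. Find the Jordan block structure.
λ = -4: successive nullity increments [1] count blocks of size ≥ k; block sizes are [1].
λ = -3: successive nullity increments [2, 1] count blocks of size ≥ k; block sizes are [2, 1].
λ = 1: successive nullity increments [2] count blocks of size ≥ k; block sizes are [1, 1].

Jordan blocks: (-4, 1), (-3, 2), (-3, 1), (1, 1), (1, 1)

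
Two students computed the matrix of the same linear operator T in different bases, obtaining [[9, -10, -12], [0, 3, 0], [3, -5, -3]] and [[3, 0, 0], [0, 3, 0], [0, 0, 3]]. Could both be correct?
Both have characteristic polynomial (x - 3)^3, but the minimal polynomial of A is (x - 3)^2 while the minimal polynomial of B is x - 3. The minimal polynomial is a similarity invariant, so A and B are not similar.

No.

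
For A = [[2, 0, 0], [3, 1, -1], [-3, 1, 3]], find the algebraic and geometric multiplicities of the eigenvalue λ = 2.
algebraic multiplicity 3, geometric multiplicity 2

The characteristic polynomial is (x - 2)^3, so the factor x - 2 appears with exponent 3: the algebraic multiplicity is 3.

rank(A - 2I) = 1, so the eigenspace has dimension 3 - 1 = 2: the geometric multiplicity is 2.

Since 2 < 3, A is not diagonalizable.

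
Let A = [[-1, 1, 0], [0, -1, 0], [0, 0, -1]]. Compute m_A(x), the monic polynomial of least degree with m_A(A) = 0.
The characteristic polynomial factors as (x + 1)^3. The minimal polynomial is ∏(x - λ)^{k_λ} where k_λ is the size of the largest Jordan block at λ.

For λ = -1: rank(A + I) = 1, and the largest Jordan block has size 2 (the smallest k with rank((A + I)^k) = rank((A + I)^(k+1))).

So m_A(x) = (x + 1)^2.

m_A(x) = (x + 1)^2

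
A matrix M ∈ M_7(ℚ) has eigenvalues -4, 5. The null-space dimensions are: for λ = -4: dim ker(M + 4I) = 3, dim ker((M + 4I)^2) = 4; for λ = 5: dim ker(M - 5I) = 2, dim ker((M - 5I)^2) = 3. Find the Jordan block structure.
λ = -4: successive nullity increments [3, 1] count blocks of size ≥ k; block sizes are [2, 1, 1].
λ = 5: successive nullity increments [2, 1] count blocks of size ≥ k; block sizes are [2, 1].

Jordan blocks: (-4, 2), (-4, 1), (-4, 1), (5, 2), (5, 1)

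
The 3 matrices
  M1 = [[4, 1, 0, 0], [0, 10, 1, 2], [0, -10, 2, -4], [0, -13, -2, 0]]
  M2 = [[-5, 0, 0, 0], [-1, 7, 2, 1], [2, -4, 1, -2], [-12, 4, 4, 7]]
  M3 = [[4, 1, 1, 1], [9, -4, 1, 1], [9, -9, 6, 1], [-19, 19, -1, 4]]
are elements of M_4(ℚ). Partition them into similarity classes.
2 classes: {M1}, {M2, M3}

Characteristic polynomials: χ_{M1} = (x - 4)^4, χ_{M2} = (x - 5)^3(x + 5), χ_{M3} = (x - 5)^3(x + 5).

{M1}: invariant factors x - 4, (x - 4)^3.

{M2, M3}: invariant factors x - 5, (x - 5)^2(x + 5).

Matrices are similar if and only if their invariant-factor lists agree; the partition into similarity classes is {M1}, {M2, M3}.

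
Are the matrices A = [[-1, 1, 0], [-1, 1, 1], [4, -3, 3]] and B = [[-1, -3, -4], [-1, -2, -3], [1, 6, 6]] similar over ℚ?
Yes.

Two matrices over a field are similar if and only if they have the same invariant factors.

Both A and B have characteristic polynomial (x - 1)^3 and minimal polynomial (x - 1)^3. Computing further, both have invariant factors (x - 1)^3. Hence A and B are similar.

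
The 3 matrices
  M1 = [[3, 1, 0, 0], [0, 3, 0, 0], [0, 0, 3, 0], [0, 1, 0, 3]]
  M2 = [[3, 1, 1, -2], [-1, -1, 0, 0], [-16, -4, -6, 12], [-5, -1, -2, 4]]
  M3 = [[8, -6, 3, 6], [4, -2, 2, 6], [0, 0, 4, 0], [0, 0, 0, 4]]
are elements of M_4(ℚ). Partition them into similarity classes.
3 classes: {M1}, {M2}, {M3}

Characteristic polynomials: χ_{M1} = (x - 3)^4, χ_{M2} = x^4, χ_{M3} = (x - 4)^3(x - 2).

{M1}: invariant factors x - 3, x - 3, (x - 3)^2.

{M2}: invariant factors x, x^3.

{M3}: invariant factors x - 4, (x - 4)^2(x - 2).

Matrices are similar if and only if their invariant-factor lists agree; the partition into similarity classes is {M1}, {M2}, {M3}.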